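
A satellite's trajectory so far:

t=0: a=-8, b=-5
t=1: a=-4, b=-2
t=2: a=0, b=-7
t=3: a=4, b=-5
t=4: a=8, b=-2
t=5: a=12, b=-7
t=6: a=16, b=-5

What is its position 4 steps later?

A: linear, +4 per step → 32 at step 10.
B: cycles through -5, -2, -7 every 3 steps. Step 10 lands at position 1 of the cycle → -2.

a=32, b=-2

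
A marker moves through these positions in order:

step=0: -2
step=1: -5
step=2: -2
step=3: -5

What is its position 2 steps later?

-5

Consecutive displacements -3, +3, -3 scale by a factor of -1 each step.
step 4: -5 + 3 → -2
step 5: -2 − 3 → -5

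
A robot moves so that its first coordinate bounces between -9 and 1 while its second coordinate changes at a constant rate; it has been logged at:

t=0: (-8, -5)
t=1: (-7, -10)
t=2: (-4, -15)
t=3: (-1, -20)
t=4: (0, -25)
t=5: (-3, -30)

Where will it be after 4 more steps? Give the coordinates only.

(-3, -50)

The first coordinate travels 3 per step and bounces off the walls at -9 and 1.
  step 6: -3 → -6
  step 7: -6 → -9
  step 8: -9 → -6
  step 9: -6 → -3
The second coordinate changes by -5 each step: at step 9 it is -50.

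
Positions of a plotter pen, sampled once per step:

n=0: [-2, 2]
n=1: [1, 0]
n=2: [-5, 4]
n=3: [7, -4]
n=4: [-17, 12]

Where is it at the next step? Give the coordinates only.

[31, -20]

Step-to-step displacements: [+3, -2], [-6, +4], [+12, -8], [-24, +16]; each is -2× the previous.
step 5: [-17, 12] + [+48, -32] → [31, -20]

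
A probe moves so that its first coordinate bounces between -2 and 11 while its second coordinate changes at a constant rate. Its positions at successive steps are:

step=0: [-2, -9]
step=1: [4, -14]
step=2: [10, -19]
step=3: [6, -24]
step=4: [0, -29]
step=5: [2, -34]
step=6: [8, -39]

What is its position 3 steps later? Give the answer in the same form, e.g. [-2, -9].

The first coordinate travels 6 per step and bounces off the walls at -2 and 11.
  step 7: 8 → 8
  step 8: 8 → 2
  step 9: 2 → 0
The second coordinate changes by -5 each step: at step 9 it is -54.

[0, -54]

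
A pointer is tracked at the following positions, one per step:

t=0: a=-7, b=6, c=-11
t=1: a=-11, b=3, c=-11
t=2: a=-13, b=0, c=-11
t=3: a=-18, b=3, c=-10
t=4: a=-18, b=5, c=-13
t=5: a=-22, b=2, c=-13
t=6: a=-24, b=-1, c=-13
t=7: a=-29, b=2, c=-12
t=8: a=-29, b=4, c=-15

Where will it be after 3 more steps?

Differencing gives (-4, -3, +0), (-2, -3, +0), (-5, +3, +1), (+0, +2, -3), (-4, -3, +0), (-2, -3, +0), (-5, +3, +1), (+0, +2, -3). This is the pattern (-4, -3, +0), (-2, -3, +0), (-5, +3, +1), (+0, +2, -3) repeated.
step 9: apply (-4, -3, +0) → a=-33, b=1, c=-15
step 10: apply (-2, -3, +0) → a=-35, b=-2, c=-15
step 11: apply (-5, +3, +1) → a=-40, b=1, c=-14

a=-40, b=1, c=-14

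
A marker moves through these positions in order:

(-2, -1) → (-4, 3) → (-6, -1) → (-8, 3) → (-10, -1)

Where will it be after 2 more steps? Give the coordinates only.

First: linear, -2 per step → -14 at step 6.
Second: cycles through -1, 3 every 2 steps. Step 6 lands at position 0 of the cycle → -1.

(-14, -1)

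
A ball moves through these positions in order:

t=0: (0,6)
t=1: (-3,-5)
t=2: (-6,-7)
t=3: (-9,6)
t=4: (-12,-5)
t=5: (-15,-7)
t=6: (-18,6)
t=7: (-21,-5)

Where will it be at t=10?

(-30,-5)

The first coordinate changes by -3 each step, so at step 10 it is 0 + 10·(-3) = -30.
The second coordinate repeats the cycle [6, -5, -7] with period 3; step 10 mod 3 = 1, giving -5.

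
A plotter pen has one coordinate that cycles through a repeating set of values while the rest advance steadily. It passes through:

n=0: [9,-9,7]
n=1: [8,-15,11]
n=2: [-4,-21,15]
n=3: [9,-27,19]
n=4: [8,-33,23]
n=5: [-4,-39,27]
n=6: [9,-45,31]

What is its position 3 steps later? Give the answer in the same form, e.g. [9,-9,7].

[9,-63,43]

The first coordinate repeats the cycle [9, 8, -4] with period 3; step 9 mod 3 = 0, giving 9.
The second coordinate changes by -6 each step, so at step 9 it is -9 + 9·(-6) = -63.
The third coordinate changes by +4 each step, so at step 9 it is 7 + 9·(4) = 43.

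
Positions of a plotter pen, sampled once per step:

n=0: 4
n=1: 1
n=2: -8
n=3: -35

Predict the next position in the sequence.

The jumps are -3, -9, -27 — a geometric progression with ratio 3.
step 4: -35 − 81 → -116

-116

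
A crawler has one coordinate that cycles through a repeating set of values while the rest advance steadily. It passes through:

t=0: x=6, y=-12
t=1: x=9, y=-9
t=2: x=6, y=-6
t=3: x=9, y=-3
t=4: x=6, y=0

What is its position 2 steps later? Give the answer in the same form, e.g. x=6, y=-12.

x=6, y=6

The x coordinate repeats the cycle [6, 9] with period 2; step 6 mod 2 = 0, giving 6.
The y coordinate changes by +3 each step, so at step 6 it is -12 + 6·(3) = 6.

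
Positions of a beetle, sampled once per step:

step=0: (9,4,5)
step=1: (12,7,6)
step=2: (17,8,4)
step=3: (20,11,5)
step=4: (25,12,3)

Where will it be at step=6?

(33,16,2)

Differencing gives (+3,+3,+1), (+5,+1,-2), (+3,+3,+1), (+5,+1,-2). This is the pattern (+3,+3,+1), (+5,+1,-2) repeated.
step 5: apply (+3,+3,+1) → (28,15,4)
step 6: apply (+5,+1,-2) → (33,16,2)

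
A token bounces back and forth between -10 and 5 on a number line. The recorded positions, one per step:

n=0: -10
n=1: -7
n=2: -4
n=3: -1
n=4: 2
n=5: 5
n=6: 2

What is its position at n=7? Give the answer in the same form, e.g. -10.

The value travels 3 per step and bounces off the walls at -10 and 5.
  step 7: 2 → -1

-1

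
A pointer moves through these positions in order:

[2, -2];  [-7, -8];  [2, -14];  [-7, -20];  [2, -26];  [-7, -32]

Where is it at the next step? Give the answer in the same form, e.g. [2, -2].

First: cycles through 2, -7 every 2 steps. Step 6 lands at position 0 of the cycle → 2.
Second: linear, -6 per step → -38 at step 6.

[2, -38]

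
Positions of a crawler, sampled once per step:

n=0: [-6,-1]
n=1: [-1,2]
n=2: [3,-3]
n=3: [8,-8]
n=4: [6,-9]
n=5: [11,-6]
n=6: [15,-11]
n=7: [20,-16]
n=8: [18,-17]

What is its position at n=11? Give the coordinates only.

The moves between consecutive positions are [+5,+3], [+4,-5], [+5,-5], [-2,-1], [+5,+3], [+4,-5], [+5,-5], [-2,-1]; they repeat the 4-cycle [[+5,+3], [+4,-5], [+5,-5], [-2,-1]].
step 9: apply [+5,+3] → [23,-14]
step 10: apply [+4,-5] → [27,-19]
step 11: apply [+5,-5] → [32,-24]

[32,-24]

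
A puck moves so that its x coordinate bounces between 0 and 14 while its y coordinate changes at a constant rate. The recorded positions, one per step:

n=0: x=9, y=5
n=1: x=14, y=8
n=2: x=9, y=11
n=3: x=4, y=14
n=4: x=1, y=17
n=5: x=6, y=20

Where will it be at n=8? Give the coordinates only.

The x coordinate travels 5 per step and bounces off the walls at 0 and 14.
  step 6: 6 → 11
  step 7: 11 → 12
  step 8: 12 → 7
The y coordinate changes by +3 each step: at step 8 it is 29.

x=7, y=29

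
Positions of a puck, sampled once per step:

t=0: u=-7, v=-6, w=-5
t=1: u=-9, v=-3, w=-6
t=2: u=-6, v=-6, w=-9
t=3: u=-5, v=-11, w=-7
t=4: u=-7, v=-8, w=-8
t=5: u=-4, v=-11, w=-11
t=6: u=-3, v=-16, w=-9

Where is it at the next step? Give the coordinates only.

u=-5, v=-13, w=-10

The moves between consecutive positions are (-2,+3,-1), (+3,-3,-3), (+1,-5,+2), (-2,+3,-1), (+3,-3,-3), (+1,-5,+2); they repeat the 3-cycle [(-2,+3,-1), (+3,-3,-3), (+1,-5,+2)].
step 7: apply (-2,+3,-1) → u=-5, v=-13, w=-10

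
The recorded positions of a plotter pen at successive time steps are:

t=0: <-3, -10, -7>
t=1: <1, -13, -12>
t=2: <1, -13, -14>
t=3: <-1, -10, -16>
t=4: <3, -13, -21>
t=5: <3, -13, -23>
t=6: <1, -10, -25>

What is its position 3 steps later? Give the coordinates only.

<3, -10, -34>

Differencing gives <+4, -3, -5>, <+0, +0, -2>, <-2, +3, -2>, <+4, -3, -5>, <+0, +0, -2>, <-2, +3, -2>. This is the pattern <+4, -3, -5>, <+0, +0, -2>, <-2, +3, -2> repeated.
step 7: apply <+4, -3, -5> → <5, -13, -30>
step 8: apply <+0, +0, -2> → <5, -13, -32>
step 9: apply <-2, +3, -2> → <3, -10, -34>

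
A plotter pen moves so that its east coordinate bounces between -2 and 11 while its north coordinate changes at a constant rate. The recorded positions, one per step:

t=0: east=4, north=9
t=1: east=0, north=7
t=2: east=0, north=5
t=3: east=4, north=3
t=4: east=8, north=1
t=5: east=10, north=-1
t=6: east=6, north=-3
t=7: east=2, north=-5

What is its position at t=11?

The east coordinate travels 4 per step and bounces off the walls at -2 and 11.
  step 8: 2 → -2
  step 9: -2 → 2
  step 10: 2 → 6
  step 11: 6 → 10
The north coordinate changes by -2 each step: at step 11 it is -13.

east=10, north=-13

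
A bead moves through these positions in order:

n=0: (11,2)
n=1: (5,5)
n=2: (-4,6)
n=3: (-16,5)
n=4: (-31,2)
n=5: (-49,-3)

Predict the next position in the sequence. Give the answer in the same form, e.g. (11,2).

Successive displacements: (-6,+3), (-9,+1), (-12,-1), (-15,-3), (-18,-5) — each changes by (-3,-2).
step 6: (-49,-3) + (-21,-7) → (-70,-10)

(-70,-10)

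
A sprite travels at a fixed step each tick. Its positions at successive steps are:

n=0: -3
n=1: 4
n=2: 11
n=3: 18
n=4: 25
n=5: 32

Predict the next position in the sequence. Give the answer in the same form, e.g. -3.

The position changes by +7 every step.
step 6: 32 + 7 → 39

39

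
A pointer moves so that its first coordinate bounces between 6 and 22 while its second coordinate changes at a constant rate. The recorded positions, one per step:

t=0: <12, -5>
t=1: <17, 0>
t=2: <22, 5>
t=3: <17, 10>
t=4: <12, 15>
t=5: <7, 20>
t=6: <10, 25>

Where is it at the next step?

The first coordinate travels 5 per step and bounces off the walls at 6 and 22.
  step 7: 10 → 15
The second coordinate changes by +5 each step: at step 7 it is 30.

<15, 30>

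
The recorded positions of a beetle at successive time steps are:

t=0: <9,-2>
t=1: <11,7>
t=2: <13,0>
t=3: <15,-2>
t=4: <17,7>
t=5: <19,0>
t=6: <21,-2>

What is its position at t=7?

<23,7>

First: linear, +2 per step → 23 at step 7.
Second: cycles through -2, 7, 0 every 3 steps. Step 7 lands at position 1 of the cycle → 7.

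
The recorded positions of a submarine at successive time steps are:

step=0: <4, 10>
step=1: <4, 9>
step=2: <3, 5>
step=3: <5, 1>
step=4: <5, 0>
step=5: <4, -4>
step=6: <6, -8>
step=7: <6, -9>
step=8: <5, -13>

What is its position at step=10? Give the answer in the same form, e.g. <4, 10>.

<7, -18>

Step-to-step displacements: <+0, -1>, <-1, -4>, <+2, -4>, <+0, -1>, <-1, -4>, <+2, -4>, <+0, -1>, <-1, -4> — a repeating cycle of length 3.
step 9: apply <+2, -4> → <7, -17>
step 10: apply <+0, -1> → <7, -18>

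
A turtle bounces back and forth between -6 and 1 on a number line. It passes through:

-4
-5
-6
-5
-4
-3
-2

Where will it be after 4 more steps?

The value reflects between -6 and 1, moving 1 per step.
  step 7: -2 → -1
  step 8: -1 → 0
  step 9: 0 → 1
  step 10: 1 → 0

0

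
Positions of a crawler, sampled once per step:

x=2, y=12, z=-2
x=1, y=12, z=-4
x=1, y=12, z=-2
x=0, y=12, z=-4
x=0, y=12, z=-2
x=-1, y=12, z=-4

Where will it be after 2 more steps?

The moves between consecutive positions are (-1, +0, -2), (+0, +0, +2), (-1, +0, -2), (+0, +0, +2), (-1, +0, -2); they repeat the 2-cycle [(-1, +0, -2), (+0, +0, +2)].
step 6: apply (+0, +0, +2) → x=-1, y=12, z=-2
step 7: apply (-1, +0, -2) → x=-2, y=12, z=-4

x=-2, y=12, z=-4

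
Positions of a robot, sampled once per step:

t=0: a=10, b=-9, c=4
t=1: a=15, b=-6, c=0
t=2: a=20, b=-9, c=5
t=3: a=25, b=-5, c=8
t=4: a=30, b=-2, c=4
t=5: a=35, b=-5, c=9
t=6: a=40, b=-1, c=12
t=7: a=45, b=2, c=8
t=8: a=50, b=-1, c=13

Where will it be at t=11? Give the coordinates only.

The moves between consecutive positions are (+5, +3, -4), (+5, -3, +5), (+5, +4, +3), (+5, +3, -4), (+5, -3, +5), (+5, +4, +3), (+5, +3, -4), (+5, -3, +5); they repeat the 3-cycle [(+5, +3, -4), (+5, -3, +5), (+5, +4, +3)].
step 9: apply (+5, +4, +3) → a=55, b=3, c=16
step 10: apply (+5, +3, -4) → a=60, b=6, c=12
step 11: apply (+5, -3, +5) → a=65, b=3, c=17

a=65, b=3, c=17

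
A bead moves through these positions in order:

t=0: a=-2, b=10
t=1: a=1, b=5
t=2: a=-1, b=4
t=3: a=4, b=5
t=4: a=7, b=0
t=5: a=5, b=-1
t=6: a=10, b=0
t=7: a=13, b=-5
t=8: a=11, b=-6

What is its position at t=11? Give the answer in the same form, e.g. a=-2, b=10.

a=17, b=-11

Differencing gives (+3, -5), (-2, -1), (+5, +1), (+3, -5), (-2, -1), (+5, +1), (+3, -5), (-2, -1). This is the pattern (+3, -5), (-2, -1), (+5, +1) repeated.
step 9: apply (+5, +1) → a=16, b=-5
step 10: apply (+3, -5) → a=19, b=-10
step 11: apply (-2, -1) → a=17, b=-11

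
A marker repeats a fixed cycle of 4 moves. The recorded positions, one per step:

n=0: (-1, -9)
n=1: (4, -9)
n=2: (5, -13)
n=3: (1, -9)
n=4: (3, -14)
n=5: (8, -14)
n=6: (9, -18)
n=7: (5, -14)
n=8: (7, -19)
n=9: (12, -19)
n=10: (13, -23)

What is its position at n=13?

(16, -24)

Step-to-step displacements: (+5, +0), (+1, -4), (-4, +4), (+2, -5), (+5, +0), (+1, -4), (-4, +4), (+2, -5), (+5, +0), (+1, -4) — a repeating cycle of length 4.
step 11: apply (-4, +4) → (9, -19)
step 12: apply (+2, -5) → (11, -24)
step 13: apply (+5, +0) → (16, -24)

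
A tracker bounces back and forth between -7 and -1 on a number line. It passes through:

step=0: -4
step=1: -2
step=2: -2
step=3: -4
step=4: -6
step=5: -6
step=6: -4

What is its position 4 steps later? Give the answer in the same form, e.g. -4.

-6

The value travels 2 per step and bounces off the walls at -7 and -1.
  step 7: -4 → -2
  step 8: -2 → -2
  step 9: -2 → -4
  step 10: -4 → -6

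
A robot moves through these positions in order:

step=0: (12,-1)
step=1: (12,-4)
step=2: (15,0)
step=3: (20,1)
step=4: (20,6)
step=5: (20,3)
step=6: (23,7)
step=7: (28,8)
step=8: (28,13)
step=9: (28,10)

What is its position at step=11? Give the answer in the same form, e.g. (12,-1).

Step-to-step displacements: (+0,-3), (+3,+4), (+5,+1), (+0,+5), (+0,-3), (+3,+4), (+5,+1), (+0,+5), (+0,-3) — a repeating cycle of length 4.
step 10: apply (+3,+4) → (31,14)
step 11: apply (+5,+1) → (36,15)

(36,15)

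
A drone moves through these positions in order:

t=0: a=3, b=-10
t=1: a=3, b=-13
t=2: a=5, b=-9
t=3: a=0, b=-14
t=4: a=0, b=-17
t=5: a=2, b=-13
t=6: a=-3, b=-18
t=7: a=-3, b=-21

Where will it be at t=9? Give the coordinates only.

a=-6, b=-22

Differencing gives (+0, -3), (+2, +4), (-5, -5), (+0, -3), (+2, +4), (-5, -5), (+0, -3). This is the pattern (+0, -3), (+2, +4), (-5, -5) repeated.
step 8: apply (+2, +4) → a=-1, b=-17
step 9: apply (-5, -5) → a=-6, b=-22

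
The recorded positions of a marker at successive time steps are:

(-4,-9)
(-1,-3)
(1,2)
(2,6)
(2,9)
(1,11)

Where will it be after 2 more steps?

(-4,12)

First differences are (+3,+6), (+2,+5), (+1,+4), (+0,+3), (-1,+2); their common second difference is (-1,-1) (constant acceleration).
step 6: (1,11) + (-2,+1) → (-1,12)
step 7: (-1,12) + (-3,+0) → (-4,12)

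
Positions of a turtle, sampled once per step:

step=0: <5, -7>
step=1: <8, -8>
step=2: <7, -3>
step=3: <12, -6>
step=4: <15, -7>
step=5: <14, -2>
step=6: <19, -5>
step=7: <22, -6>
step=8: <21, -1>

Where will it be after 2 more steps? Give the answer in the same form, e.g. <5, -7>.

Differencing gives <+3, -1>, <-1, +5>, <+5, -3>, <+3, -1>, <-1, +5>, <+5, -3>, <+3, -1>, <-1, +5>. This is the pattern <+3, -1>, <-1, +5>, <+5, -3> repeated.
step 9: apply <+5, -3> → <26, -4>
step 10: apply <+3, -1> → <29, -5>

<29, -5>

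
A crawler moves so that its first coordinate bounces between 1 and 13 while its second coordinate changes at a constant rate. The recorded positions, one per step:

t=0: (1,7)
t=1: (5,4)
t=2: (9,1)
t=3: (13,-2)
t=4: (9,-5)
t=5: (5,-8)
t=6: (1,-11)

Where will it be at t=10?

The first coordinate reflects between 1 and 13, moving 4 per step.
  step 7: 1 → 5
  step 8: 5 → 9
  step 9: 9 → 13
  step 10: 13 → 9
The second coordinate changes by -3 each step: at step 10 it is -23.

(9,-23)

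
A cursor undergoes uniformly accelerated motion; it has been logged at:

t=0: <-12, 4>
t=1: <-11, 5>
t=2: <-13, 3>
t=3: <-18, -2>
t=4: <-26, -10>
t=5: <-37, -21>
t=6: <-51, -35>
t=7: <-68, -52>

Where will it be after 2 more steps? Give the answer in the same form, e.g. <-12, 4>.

<-111, -95>

Successive displacements: <+1, +1>, <-2, -2>, <-5, -5>, <-8, -8>, <-11, -11>, <-14, -14>, <-17, -17> — each changes by <-3, -3>.
step 8: <-68, -52> + <-20, -20> → <-88, -72>
step 9: <-88, -72> + <-23, -23> → <-111, -95>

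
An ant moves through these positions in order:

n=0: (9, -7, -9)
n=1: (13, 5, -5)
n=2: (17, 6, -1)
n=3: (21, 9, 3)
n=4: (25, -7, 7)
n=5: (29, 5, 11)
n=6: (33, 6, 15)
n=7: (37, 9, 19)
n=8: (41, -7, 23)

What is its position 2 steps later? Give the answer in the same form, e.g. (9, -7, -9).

(49, 6, 31)

First: linear, +4 per step → 49 at step 10.
Second: cycles through -7, 5, 6, 9 every 4 steps. Step 10 lands at position 2 of the cycle → 6.
Third: linear, +4 per step → 31 at step 10.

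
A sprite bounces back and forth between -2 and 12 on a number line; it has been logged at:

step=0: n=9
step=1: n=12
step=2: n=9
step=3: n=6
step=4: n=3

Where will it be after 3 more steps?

n=2

The value travels 3 per step and bounces off the walls at -2 and 12.
  step 5: 3 → 0
  step 6: 0 → -1
  step 7: -1 → 2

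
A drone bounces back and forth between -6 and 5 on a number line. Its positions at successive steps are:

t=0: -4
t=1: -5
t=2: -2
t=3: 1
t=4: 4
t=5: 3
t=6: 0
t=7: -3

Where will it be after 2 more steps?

The value travels 3 per step and bounces off the walls at -6 and 5.
  step 8: -3 → -6
  step 9: -6 → -3

-3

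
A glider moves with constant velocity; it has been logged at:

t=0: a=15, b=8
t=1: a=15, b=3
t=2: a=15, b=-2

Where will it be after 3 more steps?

The position changes by (+0, -5) every step.
step 3: a=15, b=-2 + (+0, -5) → a=15, b=-7
step 4: a=15, b=-7 + (+0, -5) → a=15, b=-12
step 5: a=15, b=-12 + (+0, -5) → a=15, b=-17

a=15, b=-17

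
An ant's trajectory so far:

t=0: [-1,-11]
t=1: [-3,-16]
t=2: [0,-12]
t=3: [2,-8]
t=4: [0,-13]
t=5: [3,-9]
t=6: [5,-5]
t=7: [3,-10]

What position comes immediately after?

Step-to-step displacements: [-2,-5], [+3,+4], [+2,+4], [-2,-5], [+3,+4], [+2,+4], [-2,-5] — a repeating cycle of length 3.
step 8: apply [+3,+4] → [6,-6]

[6,-6]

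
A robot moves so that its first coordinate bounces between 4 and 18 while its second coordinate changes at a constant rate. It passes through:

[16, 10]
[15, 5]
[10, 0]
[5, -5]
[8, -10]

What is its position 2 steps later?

The first coordinate travels 5 per step and bounces off the walls at 4 and 18.
  step 5: 8 → 13
  step 6: 13 → 18
The second coordinate changes by -5 each step: at step 6 it is -20.

[18, -20]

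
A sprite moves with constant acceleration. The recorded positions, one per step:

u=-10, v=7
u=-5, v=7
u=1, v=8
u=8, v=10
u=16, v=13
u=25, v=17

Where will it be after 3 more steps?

First differences are (+5, +0), (+6, +1), (+7, +2), (+8, +3), (+9, +4); their common second difference is (+1, +1) (constant acceleration).
step 6: u=25, v=17 + (+10, +5) → u=35, v=22
step 7: u=35, v=22 + (+11, +6) → u=46, v=28
step 8: u=46, v=28 + (+12, +7) → u=58, v=35

u=58, v=35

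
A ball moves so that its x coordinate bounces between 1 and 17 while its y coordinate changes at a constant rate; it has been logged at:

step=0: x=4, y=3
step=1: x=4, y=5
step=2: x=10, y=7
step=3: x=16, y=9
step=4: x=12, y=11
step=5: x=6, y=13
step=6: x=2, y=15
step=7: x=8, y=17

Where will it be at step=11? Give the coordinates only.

The x coordinate travels 6 per step and bounces off the walls at 1 and 17.
  step 8: 8 → 14
  step 9: 14 → 14
  step 10: 14 → 8
  step 11: 8 → 2
The y coordinate changes by +2 each step: at step 11 it is 25.

x=2, y=25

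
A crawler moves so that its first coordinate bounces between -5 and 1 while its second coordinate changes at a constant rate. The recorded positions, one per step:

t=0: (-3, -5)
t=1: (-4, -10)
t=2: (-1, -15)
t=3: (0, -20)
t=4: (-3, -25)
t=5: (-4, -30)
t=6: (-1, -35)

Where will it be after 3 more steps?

(-4, -50)

The first coordinate travels 3 per step and bounces off the walls at -5 and 1.
  step 7: -1 → 0
  step 8: 0 → -3
  step 9: -3 → -4
The second coordinate changes by -5 each step: at step 9 it is -50.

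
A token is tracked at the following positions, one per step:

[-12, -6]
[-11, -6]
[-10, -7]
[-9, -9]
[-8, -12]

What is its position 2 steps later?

Taking differences between consecutive positions: [+1, +0], [+1, -1], [+1, -2], [+1, -3]. These grow by [+0, -1] each step.
step 5: [-8, -12] + [+1, -4] → [-7, -16]
step 6: [-7, -16] + [+1, -5] → [-6, -21]

[-6, -21]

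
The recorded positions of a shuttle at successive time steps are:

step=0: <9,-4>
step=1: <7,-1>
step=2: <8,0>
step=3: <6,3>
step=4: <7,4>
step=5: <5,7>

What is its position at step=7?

<4,11>

Differencing gives <-2,+3>, <+1,+1>, <-2,+3>, <+1,+1>, <-2,+3>. This is the pattern <-2,+3>, <+1,+1> repeated.
step 6: apply <+1,+1> → <6,8>
step 7: apply <-2,+3> → <4,11>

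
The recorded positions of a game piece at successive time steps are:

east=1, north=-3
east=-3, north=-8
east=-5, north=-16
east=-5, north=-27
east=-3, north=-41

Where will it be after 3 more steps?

Taking differences between consecutive positions: (-4, -5), (-2, -8), (+0, -11), (+2, -14). These grow by (+2, -3) each step.
step 5: east=-3, north=-41 + (+4, -17) → east=1, north=-58
step 6: east=1, north=-58 + (+6, -20) → east=7, north=-78
step 7: east=7, north=-78 + (+8, -23) → east=15, north=-101

east=15, north=-101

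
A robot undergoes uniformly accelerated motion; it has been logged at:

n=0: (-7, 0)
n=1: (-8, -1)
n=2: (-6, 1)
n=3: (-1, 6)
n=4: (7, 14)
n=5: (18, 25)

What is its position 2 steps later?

(49, 56)

First differences are (-1, -1), (+2, +2), (+5, +5), (+8, +8), (+11, +11); their common second difference is (+3, +3) (constant acceleration).
step 6: (18, 25) + (+14, +14) → (32, 39)
step 7: (32, 39) + (+17, +17) → (49, 56)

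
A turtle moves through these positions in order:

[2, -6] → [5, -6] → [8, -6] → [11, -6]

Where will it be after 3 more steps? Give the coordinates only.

[20, -6]

Constant displacement of [+3, +0] per step.
step 4: [11, -6] + [+3, +0] → [14, -6]
step 5: [14, -6] + [+3, +0] → [17, -6]
step 6: [17, -6] + [+3, +0] → [20, -6]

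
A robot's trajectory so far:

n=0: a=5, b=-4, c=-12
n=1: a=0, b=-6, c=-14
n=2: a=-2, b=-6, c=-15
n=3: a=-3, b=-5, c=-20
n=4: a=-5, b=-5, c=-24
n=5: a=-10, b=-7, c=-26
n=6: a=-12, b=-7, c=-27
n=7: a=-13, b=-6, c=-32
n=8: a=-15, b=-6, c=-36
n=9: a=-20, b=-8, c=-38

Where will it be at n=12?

a=-25, b=-7, c=-48

Differencing gives (-5,-2,-2), (-2,+0,-1), (-1,+1,-5), (-2,+0,-4), (-5,-2,-2), (-2,+0,-1), (-1,+1,-5), (-2,+0,-4), (-5,-2,-2). This is the pattern (-5,-2,-2), (-2,+0,-1), (-1,+1,-5), (-2,+0,-4) repeated.
step 10: apply (-2,+0,-1) → a=-22, b=-8, c=-39
step 11: apply (-1,+1,-5) → a=-23, b=-7, c=-44
step 12: apply (-2,+0,-4) → a=-25, b=-7, c=-48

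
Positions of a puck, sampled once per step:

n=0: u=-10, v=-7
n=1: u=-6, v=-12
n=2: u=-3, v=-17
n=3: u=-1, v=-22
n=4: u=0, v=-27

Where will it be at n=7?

u=-3, v=-42

Successive displacements: (+4,-5), (+3,-5), (+2,-5), (+1,-5) — each changes by (-1,+0).
step 5: u=0, v=-27 + (+0,-5) → u=0, v=-32
step 6: u=0, v=-32 + (-1,-5) → u=-1, v=-37
step 7: u=-1, v=-37 + (-2,-5) → u=-3, v=-42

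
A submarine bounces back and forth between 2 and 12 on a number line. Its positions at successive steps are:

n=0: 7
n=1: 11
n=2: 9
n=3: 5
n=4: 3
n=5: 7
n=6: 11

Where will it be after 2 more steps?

5

The value reflects between 2 and 12, moving 4 per step.
  step 7: 11 → 9
  step 8: 9 → 5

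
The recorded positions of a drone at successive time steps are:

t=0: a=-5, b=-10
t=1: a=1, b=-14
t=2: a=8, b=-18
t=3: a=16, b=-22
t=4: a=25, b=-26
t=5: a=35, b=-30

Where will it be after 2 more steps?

a=58, b=-38

Successive displacements: (+6, -4), (+7, -4), (+8, -4), (+9, -4), (+10, -4) — each changes by (+1, +0).
step 6: a=35, b=-30 + (+11, -4) → a=46, b=-34
step 7: a=46, b=-34 + (+12, -4) → a=58, b=-38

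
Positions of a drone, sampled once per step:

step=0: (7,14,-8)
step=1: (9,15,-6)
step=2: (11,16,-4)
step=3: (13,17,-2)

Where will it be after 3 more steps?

(19,20,4)

Constant displacement of (+2,+1,+2) per step.
step 4: (13,17,-2) + (+2,+1,+2) → (15,18,0)
step 5: (15,18,0) + (+2,+1,+2) → (17,19,2)
step 6: (17,19,2) + (+2,+1,+2) → (19,20,4)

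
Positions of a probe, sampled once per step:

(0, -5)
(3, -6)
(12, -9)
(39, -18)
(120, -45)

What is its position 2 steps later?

Consecutive displacements (+3, -1), (+9, -3), (+27, -9), (+81, -27) scale by a factor of 3 each step.
step 5: (120, -45) + (+243, -81) → (363, -126)
step 6: (363, -126) + (+729, -243) → (1092, -369)

(1092, -369)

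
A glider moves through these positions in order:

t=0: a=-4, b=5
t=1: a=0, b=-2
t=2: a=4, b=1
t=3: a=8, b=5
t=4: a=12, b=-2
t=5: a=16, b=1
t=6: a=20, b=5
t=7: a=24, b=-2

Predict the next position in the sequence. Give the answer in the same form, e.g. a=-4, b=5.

The a coordinate changes by +4 each step, so at step 8 it is -4 + 8·(4) = 28.
The b coordinate repeats the cycle [5, -2, 1] with period 3; step 8 mod 3 = 2, giving 1.

a=28, b=1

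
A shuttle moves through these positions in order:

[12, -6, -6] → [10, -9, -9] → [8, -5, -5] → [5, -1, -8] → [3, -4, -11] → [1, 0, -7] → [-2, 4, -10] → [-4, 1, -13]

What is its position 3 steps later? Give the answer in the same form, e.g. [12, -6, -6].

[-11, 6, -15]

The moves between consecutive positions are [-2, -3, -3], [-2, +4, +4], [-3, +4, -3], [-2, -3, -3], [-2, +4, +4], [-3, +4, -3], [-2, -3, -3]; they repeat the 3-cycle [[-2, -3, -3], [-2, +4, +4], [-3, +4, -3]].
step 8: apply [-2, +4, +4] → [-6, 5, -9]
step 9: apply [-3, +4, -3] → [-9, 9, -12]
step 10: apply [-2, -3, -3] → [-11, 6, -15]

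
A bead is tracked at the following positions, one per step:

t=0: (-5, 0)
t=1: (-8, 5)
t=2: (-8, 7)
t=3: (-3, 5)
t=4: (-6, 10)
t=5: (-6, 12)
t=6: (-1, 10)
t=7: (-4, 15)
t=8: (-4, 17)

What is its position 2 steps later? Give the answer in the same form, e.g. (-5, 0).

(-2, 20)

Differencing gives (-3, +5), (+0, +2), (+5, -2), (-3, +5), (+0, +2), (+5, -2), (-3, +5), (+0, +2). This is the pattern (-3, +5), (+0, +2), (+5, -2) repeated.
step 9: apply (+5, -2) → (1, 15)
step 10: apply (-3, +5) → (-2, 20)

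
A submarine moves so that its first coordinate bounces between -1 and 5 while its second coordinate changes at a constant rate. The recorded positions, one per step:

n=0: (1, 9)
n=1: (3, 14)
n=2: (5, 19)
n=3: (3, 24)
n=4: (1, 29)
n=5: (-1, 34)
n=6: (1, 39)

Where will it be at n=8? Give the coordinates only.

(5, 49)

The first coordinate reflects between -1 and 5, moving 2 per step.
  step 7: 1 → 3
  step 8: 3 → 5
The second coordinate changes by +5 each step: at step 8 it is 49.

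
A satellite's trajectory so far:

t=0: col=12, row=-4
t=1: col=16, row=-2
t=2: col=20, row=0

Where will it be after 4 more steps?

The position changes by (+4, +2) every step.
step 3: col=20, row=0 + (+4, +2) → col=24, row=2
step 4: col=24, row=2 + (+4, +2) → col=28, row=4
step 5: col=28, row=4 + (+4, +2) → col=32, row=6
step 6: col=32, row=6 + (+4, +2) → col=36, row=8

col=36, row=8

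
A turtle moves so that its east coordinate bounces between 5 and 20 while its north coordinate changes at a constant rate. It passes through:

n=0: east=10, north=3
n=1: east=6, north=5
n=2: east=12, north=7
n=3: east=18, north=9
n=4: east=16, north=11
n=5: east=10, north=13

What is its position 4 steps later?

east=16, north=21

The east coordinate reflects between 5 and 20, moving 6 per step.
  step 6: 10 → 6
  step 7: 6 → 12
  step 8: 12 → 18
  step 9: 18 → 16
The north coordinate changes by +2 each step: at step 9 it is 21.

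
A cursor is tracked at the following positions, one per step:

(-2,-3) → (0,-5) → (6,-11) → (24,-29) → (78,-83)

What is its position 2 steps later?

(726,-731)

The jumps are (+2,-2), (+6,-6), (+18,-18), (+54,-54) — a geometric progression with ratio 3.
step 5: (78,-83) + (+162,-162) → (240,-245)
step 6: (240,-245) + (+486,-486) → (726,-731)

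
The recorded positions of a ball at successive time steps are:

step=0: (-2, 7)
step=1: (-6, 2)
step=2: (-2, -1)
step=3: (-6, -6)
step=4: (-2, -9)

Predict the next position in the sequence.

(-6, -14)

The moves between consecutive positions are (-4, -5), (+4, -3), (-4, -5), (+4, -3); they repeat the 2-cycle [(-4, -5), (+4, -3)].
step 5: apply (-4, -5) → (-6, -14)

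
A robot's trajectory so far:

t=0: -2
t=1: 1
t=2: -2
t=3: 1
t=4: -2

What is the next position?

1

Consecutive displacements +3, -3, +3, -3 scale by a factor of -1 each step.
step 5: -2 + 3 → 1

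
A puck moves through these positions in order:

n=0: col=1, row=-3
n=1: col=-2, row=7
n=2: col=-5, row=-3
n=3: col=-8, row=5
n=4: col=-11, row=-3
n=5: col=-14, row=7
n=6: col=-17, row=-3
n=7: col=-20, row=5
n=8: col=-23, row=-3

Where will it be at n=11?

col=-32, row=5

Col: linear, -3 per step → -32 at step 11.
Row: cycles through -3, 7, -3, 5 every 4 steps. Step 11 lands at position 3 of the cycle → 5.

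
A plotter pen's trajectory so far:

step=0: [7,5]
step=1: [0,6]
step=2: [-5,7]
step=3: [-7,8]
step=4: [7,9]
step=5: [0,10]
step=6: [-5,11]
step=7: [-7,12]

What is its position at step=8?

[7,13]

The first coordinate repeats the cycle [7, 0, -5, -7] with period 4; step 8 mod 4 = 0, giving 7.
The second coordinate changes by +1 each step, so at step 8 it is 5 + 8·(1) = 13.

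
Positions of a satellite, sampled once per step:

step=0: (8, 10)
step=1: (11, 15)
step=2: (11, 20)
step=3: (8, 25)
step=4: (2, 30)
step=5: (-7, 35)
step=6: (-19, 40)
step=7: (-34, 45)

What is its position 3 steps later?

First differences are (+3, +5), (+0, +5), (-3, +5), (-6, +5), (-9, +5), (-12, +5), (-15, +5); their common second difference is (-3, +0) (constant acceleration).
step 8: (-34, 45) + (-18, +5) → (-52, 50)
step 9: (-52, 50) + (-21, +5) → (-73, 55)
step 10: (-73, 55) + (-24, +5) → (-97, 60)

(-97, 60)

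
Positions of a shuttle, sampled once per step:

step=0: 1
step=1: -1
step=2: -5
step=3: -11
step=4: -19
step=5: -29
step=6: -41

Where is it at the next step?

-55

First differences are -2, -4, -6, -8, -10, -12; their common second difference is -2 (constant acceleration).
step 7: -41 − 14 → -55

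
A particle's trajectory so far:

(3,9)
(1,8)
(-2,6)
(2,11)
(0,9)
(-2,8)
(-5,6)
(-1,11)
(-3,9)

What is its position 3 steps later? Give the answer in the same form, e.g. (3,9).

(-4,11)

Differencing gives (-2,-1), (-3,-2), (+4,+5), (-2,-2), (-2,-1), (-3,-2), (+4,+5), (-2,-2). This is the pattern (-2,-1), (-3,-2), (+4,+5), (-2,-2) repeated.
step 9: apply (-2,-1) → (-5,8)
step 10: apply (-3,-2) → (-8,6)
step 11: apply (+4,+5) → (-4,11)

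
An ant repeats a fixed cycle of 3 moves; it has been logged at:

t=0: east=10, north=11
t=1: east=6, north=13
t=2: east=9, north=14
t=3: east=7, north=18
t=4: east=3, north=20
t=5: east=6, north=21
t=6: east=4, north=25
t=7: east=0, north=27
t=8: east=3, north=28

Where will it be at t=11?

east=0, north=35

The moves between consecutive positions are (-4, +2), (+3, +1), (-2, +4), (-4, +2), (+3, +1), (-2, +4), (-4, +2), (+3, +1); they repeat the 3-cycle [(-4, +2), (+3, +1), (-2, +4)].
step 9: apply (-2, +4) → east=1, north=32
step 10: apply (-4, +2) → east=-3, north=34
step 11: apply (+3, +1) → east=0, north=35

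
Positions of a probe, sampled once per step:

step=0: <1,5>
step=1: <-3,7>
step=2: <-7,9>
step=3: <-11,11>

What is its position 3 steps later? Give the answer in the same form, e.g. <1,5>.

<-23,17>

Each step adds <-4,+2> to the position.
step 4: <-11,11> + <-4,+2> → <-15,13>
step 5: <-15,13> + <-4,+2> → <-19,15>
step 6: <-19,15> + <-4,+2> → <-23,17>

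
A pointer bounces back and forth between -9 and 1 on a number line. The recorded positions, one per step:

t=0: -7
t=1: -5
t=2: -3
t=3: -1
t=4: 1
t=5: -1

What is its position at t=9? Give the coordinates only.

-9

The value reflects between -9 and 1, moving 2 per step.
  step 6: -1 → -3
  step 7: -3 → -5
  step 8: -5 → -7
  step 9: -7 → -9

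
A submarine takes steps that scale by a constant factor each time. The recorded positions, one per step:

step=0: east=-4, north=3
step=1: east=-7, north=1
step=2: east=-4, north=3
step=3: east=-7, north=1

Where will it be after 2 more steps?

The jumps are (-3, -2), (+3, +2), (-3, -2) — a geometric progression with ratio -1.
step 4: east=-7, north=1 + (+3, +2) → east=-4, north=3
step 5: east=-4, north=3 + (-3, -2) → east=-7, north=1

east=-7, north=1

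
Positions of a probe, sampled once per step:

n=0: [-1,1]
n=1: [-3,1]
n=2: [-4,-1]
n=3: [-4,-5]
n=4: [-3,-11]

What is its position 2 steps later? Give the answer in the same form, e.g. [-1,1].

Taking differences between consecutive positions: [-2,+0], [-1,-2], [+0,-4], [+1,-6]. These grow by [+1,-2] each step.
step 5: [-3,-11] + [+2,-8] → [-1,-19]
step 6: [-1,-19] + [+3,-10] → [2,-29]

[2,-29]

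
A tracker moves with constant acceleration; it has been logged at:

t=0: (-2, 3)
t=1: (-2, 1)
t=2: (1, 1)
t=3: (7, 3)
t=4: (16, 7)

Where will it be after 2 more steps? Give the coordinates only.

First differences are (+0, -2), (+3, +0), (+6, +2), (+9, +4); their common second difference is (+3, +2) (constant acceleration).
step 5: (16, 7) + (+12, +6) → (28, 13)
step 6: (28, 13) + (+15, +8) → (43, 21)

(43, 21)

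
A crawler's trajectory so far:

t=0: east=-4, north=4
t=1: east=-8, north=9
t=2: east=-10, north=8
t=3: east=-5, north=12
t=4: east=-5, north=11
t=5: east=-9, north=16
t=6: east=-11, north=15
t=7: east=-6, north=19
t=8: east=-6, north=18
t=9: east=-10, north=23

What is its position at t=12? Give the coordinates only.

Differencing gives (-4, +5), (-2, -1), (+5, +4), (+0, -1), (-4, +5), (-2, -1), (+5, +4), (+0, -1), (-4, +5). This is the pattern (-4, +5), (-2, -1), (+5, +4), (+0, -1) repeated.
step 10: apply (-2, -1) → east=-12, north=22
step 11: apply (+5, +4) → east=-7, north=26
step 12: apply (+0, -1) → east=-7, north=25

east=-7, north=25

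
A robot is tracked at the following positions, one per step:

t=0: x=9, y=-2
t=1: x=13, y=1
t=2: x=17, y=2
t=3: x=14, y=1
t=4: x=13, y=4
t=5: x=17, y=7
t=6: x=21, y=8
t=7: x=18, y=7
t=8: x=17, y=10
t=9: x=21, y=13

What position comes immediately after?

x=25, y=14

Step-to-step displacements: (+4, +3), (+4, +1), (-3, -1), (-1, +3), (+4, +3), (+4, +1), (-3, -1), (-1, +3), (+4, +3) — a repeating cycle of length 4.
step 10: apply (+4, +1) → x=25, y=14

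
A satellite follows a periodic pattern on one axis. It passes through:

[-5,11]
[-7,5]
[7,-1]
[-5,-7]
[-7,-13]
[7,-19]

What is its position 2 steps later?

[-7,-31]

The first coordinate repeats the cycle [-5, -7, 7] with period 3; step 7 mod 3 = 1, giving -7.
The second coordinate changes by -6 each step, so at step 7 it is 11 + 7·(-6) = -31.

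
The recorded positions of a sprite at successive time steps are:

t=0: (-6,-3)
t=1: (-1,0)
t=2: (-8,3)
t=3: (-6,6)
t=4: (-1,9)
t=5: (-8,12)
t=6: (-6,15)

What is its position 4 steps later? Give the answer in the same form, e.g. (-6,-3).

The first coordinate repeats the cycle [-6, -1, -8] with period 3; step 10 mod 3 = 1, giving -1.
The second coordinate changes by +3 each step, so at step 10 it is -3 + 10·(3) = 27.

(-1,27)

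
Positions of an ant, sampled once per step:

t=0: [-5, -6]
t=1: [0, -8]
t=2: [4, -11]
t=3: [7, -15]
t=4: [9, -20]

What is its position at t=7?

[9, -41]

Successive displacements: [+5, -2], [+4, -3], [+3, -4], [+2, -5] — each changes by [-1, -1].
step 5: [9, -20] + [+1, -6] → [10, -26]
step 6: [10, -26] + [+0, -7] → [10, -33]
step 7: [10, -33] + [-1, -8] → [9, -41]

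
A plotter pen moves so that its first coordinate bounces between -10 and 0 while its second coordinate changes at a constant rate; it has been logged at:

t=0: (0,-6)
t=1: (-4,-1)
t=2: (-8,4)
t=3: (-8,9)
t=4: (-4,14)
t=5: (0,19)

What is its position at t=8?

(-8,34)

The first coordinate reflects between -10 and 0, moving 4 per step.
  step 6: 0 → -4
  step 7: -4 → -8
  step 8: -8 → -8
The second coordinate changes by +5 each step: at step 8 it is 34.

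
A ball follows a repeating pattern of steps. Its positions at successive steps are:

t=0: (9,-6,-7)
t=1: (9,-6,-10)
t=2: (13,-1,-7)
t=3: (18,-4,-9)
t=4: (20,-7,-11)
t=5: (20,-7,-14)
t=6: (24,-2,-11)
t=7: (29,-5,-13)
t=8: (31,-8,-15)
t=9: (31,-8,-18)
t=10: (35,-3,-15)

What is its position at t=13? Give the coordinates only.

Differencing gives (+0,+0,-3), (+4,+5,+3), (+5,-3,-2), (+2,-3,-2), (+0,+0,-3), (+4,+5,+3), (+5,-3,-2), (+2,-3,-2), (+0,+0,-3), (+4,+5,+3). This is the pattern (+0,+0,-3), (+4,+5,+3), (+5,-3,-2), (+2,-3,-2) repeated.
step 11: apply (+5,-3,-2) → (40,-6,-17)
step 12: apply (+2,-3,-2) → (42,-9,-19)
step 13: apply (+0,+0,-3) → (42,-9,-22)

(42,-9,-22)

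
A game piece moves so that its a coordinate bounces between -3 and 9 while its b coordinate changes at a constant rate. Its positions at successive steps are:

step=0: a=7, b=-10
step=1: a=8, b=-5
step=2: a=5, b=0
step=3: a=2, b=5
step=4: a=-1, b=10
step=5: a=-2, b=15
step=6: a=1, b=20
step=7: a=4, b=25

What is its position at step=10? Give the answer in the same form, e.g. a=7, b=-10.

a=5, b=40

The a coordinate travels 3 per step and bounces off the walls at -3 and 9.
  step 8: 4 → 7
  step 9: 7 → 8
  step 10: 8 → 5
The b coordinate changes by +5 each step: at step 10 it is 40.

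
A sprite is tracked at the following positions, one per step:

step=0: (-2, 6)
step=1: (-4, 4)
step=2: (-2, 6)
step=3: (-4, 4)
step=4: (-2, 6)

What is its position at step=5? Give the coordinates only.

Consecutive displacements (-2, -2), (+2, +2), (-2, -2), (+2, +2) scale by a factor of -1 each step.
step 5: (-2, 6) + (-2, -2) → (-4, 4)

(-4, 4)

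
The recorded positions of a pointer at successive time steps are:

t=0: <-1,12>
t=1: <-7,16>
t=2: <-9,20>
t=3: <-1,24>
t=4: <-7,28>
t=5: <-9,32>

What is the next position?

First: cycles through -1, -7, -9 every 3 steps. Step 6 lands at position 0 of the cycle → -1.
Second: linear, +4 per step → 36 at step 6.

<-1,36>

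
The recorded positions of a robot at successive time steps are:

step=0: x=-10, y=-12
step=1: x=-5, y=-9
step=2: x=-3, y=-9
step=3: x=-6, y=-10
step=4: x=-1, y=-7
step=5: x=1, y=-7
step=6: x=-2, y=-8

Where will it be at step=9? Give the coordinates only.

x=2, y=-6

The moves between consecutive positions are (+5, +3), (+2, +0), (-3, -1), (+5, +3), (+2, +0), (-3, -1); they repeat the 3-cycle [(+5, +3), (+2, +0), (-3, -1)].
step 7: apply (+5, +3) → x=3, y=-5
step 8: apply (+2, +0) → x=5, y=-5
step 9: apply (-3, -1) → x=2, y=-6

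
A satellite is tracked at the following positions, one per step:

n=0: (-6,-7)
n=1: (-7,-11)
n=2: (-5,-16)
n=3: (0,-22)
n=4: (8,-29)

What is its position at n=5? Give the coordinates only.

(19,-37)

Successive displacements: (-1,-4), (+2,-5), (+5,-6), (+8,-7) — each changes by (+3,-1).
step 5: (8,-29) + (+11,-8) → (19,-37)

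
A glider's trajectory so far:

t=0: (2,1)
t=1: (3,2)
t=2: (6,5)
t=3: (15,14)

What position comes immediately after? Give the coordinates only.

(42,41)

The jumps are (+1,+1), (+3,+3), (+9,+9) — a geometric progression with ratio 3.
step 4: (15,14) + (+27,+27) → (42,41)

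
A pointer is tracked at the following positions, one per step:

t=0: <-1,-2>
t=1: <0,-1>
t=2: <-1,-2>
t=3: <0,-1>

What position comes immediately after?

<-1,-2>

Consecutive displacements <+1,+1>, <-1,-1>, <+1,+1> scale by a factor of -1 each step.
step 4: <0,-1> + <-1,-1> → <-1,-2>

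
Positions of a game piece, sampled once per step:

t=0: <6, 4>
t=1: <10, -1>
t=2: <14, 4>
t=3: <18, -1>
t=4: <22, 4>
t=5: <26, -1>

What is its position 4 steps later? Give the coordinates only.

First: linear, +4 per step → 42 at step 9.
Second: cycles through 4, -1 every 2 steps. Step 9 lands at position 1 of the cycle → -1.

<42, -1>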